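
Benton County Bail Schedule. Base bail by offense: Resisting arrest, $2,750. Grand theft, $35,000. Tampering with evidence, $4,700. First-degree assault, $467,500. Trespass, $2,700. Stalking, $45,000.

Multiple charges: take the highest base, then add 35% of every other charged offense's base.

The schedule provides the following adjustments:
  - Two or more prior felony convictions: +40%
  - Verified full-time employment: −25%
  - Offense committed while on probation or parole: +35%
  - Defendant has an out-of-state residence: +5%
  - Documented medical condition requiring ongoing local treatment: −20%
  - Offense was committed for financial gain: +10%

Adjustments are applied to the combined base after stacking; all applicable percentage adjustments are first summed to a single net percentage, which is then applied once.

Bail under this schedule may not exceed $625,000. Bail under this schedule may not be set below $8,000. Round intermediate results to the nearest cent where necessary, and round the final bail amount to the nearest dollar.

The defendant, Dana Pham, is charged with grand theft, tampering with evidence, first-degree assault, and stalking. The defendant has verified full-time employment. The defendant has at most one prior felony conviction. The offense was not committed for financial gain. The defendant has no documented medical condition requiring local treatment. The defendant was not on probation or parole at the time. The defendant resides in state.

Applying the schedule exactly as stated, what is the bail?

$372,859

Base amounts from the schedule: grand theft $35,000; tampering with evidence $4,700; first-degree assault $467,500; stalking $45,000.
Stacking rule: highest base plus 35% of each additional charge. Highest is first-degree assault at $467,500. Additional: $35,000 × 35% = $12,250; $4,700 × 35% = $1,645; $45,000 × 35% = $15,750. Combined base = $467,500 + $29,645 = $497,145.
Verified full-time employment (−25%): $497,145 × 0.75 = $372,858.75.
$372,858.75 is within the $625,000 maximum.
$372,858.75 is at or above the $8,000 minimum.
Rounded to the nearest dollar: $372,859.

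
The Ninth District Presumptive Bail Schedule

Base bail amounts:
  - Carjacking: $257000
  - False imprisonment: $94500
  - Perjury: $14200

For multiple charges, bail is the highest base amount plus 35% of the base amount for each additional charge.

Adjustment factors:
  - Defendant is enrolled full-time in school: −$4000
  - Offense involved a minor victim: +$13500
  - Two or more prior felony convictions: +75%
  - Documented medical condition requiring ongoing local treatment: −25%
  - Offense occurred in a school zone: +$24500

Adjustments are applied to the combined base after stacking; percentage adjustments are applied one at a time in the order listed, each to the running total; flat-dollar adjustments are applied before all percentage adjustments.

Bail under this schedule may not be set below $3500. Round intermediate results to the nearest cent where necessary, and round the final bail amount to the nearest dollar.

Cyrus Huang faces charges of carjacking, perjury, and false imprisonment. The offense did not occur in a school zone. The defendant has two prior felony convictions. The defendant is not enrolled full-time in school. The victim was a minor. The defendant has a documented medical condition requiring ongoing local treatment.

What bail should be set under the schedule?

$404965

Base amounts from the schedule: carjacking $257000; perjury $14200; false imprisonment $94500.
Stacking rule: highest base plus 35% of each additional charge. Highest is carjacking at $257000. Additional: $14200 × 35% = $4970; $94500 × 35% = $33075. Combined base = $257000 + $38045 = $295045.
Offense involved a minor victim (+$13500 flat): $295045 + $13500 = $308545.
Two or more prior felony convictions (+75%): $308545 × 1.75 = $539953.75.
Documented medical condition requiring ongoing local treatment (−25%): $539953.75 × 0.75 = $404965.31.
$404965.31 is at or above the $3500 minimum.
Rounded to the nearest dollar: $404965.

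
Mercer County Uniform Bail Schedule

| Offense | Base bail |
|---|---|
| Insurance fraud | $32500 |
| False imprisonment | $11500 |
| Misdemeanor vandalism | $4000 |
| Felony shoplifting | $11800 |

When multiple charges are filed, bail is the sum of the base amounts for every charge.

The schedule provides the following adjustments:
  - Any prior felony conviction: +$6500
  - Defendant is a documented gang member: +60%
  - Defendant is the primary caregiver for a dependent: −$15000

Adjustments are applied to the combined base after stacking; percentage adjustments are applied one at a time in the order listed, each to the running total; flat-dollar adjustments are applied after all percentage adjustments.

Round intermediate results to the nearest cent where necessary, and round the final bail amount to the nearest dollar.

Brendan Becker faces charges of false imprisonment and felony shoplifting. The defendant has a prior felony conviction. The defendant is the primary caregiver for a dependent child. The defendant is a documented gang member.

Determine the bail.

Base amounts from the schedule: false imprisonment $11500; felony shoplifting $11800.
Stacking rule: sum of all bases. $11500 + $11800 = $23300.
Defendant is a documented gang member (+60%): $23300 × 1.6 = $37280.
Any prior felony conviction (+$6500 flat): $37280 + $6500 = $43780.
Defendant is the primary caregiver for a dependent (−$15000 flat): $43780 − $15000 = $28780.

$28780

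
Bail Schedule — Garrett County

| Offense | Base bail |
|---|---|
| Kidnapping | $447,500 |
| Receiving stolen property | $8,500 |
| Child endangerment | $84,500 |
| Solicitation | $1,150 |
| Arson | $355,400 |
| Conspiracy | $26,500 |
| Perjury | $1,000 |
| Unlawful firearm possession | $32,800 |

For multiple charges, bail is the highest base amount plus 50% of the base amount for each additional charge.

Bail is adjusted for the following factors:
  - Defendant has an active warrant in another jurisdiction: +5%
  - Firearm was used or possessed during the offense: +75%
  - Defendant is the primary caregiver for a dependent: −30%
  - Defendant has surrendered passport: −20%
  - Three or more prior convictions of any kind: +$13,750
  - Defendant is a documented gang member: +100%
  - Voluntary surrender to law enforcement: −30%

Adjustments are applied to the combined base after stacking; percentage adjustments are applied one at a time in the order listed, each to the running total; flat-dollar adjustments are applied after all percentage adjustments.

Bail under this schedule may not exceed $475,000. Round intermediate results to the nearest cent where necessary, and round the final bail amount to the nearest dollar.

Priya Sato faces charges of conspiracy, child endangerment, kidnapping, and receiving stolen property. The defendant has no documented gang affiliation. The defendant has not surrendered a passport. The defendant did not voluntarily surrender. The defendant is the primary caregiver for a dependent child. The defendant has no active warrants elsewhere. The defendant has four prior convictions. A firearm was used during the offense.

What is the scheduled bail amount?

Base amounts from the schedule: conspiracy $26,500; child endangerment $84,500; kidnapping $447,500; receiving stolen property $8,500.
Stacking rule: highest base plus 50% of each additional charge. Highest is kidnapping at $447,500. Additional: $26,500 × 50% = $13,250; $84,500 × 50% = $42,250; $8,500 × 50% = $4,250. Combined base = $447,500 + $59,750 = $507,250.
Firearm was used or possessed during the offense (+75%): $507,250 × 1.75 = $887,687.50.
Defendant is the primary caregiver for a dependent (−30%): $887,687.50 × 0.7 = $621,381.25.
Three or more prior convictions of any kind (+$13,750 flat): $621,381.25 + $13,750 = $635,131.25.
Result $635,131.25 exceeds the maximum of $475,000; bail is capped at $475,000.

$475,000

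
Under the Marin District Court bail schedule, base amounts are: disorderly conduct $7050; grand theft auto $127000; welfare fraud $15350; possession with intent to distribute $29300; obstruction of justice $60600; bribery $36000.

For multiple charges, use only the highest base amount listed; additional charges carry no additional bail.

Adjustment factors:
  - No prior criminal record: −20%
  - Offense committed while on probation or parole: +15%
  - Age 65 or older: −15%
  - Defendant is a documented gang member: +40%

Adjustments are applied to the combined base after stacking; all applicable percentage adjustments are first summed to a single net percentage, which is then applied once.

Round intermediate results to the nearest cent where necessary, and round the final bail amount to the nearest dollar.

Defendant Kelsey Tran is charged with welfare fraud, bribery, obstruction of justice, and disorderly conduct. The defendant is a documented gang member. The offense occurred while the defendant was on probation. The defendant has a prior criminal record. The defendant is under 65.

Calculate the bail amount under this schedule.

$93930

Base amounts from the schedule: welfare fraud $15350; bribery $36000; obstruction of justice $60600; disorderly conduct $7050.
Stacking rule: use the highest base only. Highest is obstruction of justice at $60600. Combined base = $60600.
Net percentage adjustment: +15% +40% = +55%. $60600 × 1.55 = $93930.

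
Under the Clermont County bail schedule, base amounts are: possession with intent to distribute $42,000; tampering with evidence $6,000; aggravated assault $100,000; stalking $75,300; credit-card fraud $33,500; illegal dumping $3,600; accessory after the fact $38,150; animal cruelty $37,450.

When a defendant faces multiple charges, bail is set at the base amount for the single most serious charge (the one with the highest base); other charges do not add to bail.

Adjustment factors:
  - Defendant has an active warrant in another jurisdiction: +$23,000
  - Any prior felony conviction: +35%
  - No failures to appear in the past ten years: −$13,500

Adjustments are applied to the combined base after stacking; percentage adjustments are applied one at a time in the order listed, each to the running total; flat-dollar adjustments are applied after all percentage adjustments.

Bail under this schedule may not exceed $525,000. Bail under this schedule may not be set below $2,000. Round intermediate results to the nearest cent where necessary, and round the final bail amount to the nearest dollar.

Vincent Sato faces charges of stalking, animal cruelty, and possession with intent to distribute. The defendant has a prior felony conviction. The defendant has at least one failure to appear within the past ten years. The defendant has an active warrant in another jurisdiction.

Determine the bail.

Base amounts from the schedule: stalking $75,300; animal cruelty $37,450; possession with intent to distribute $42,000.
Stacking rule: use the highest base only. Highest is stalking at $75,300. Combined base = $75,300.
Any prior felony conviction (+35%): $75,300 × 1.35 = $101,655.
Defendant has an active warrant in another jurisdiction (+$23,000 flat): $101,655 + $23,000 = $124,655.
$124,655 is within the $525,000 maximum.
$124,655 is at or above the $2,000 minimum.

$124,655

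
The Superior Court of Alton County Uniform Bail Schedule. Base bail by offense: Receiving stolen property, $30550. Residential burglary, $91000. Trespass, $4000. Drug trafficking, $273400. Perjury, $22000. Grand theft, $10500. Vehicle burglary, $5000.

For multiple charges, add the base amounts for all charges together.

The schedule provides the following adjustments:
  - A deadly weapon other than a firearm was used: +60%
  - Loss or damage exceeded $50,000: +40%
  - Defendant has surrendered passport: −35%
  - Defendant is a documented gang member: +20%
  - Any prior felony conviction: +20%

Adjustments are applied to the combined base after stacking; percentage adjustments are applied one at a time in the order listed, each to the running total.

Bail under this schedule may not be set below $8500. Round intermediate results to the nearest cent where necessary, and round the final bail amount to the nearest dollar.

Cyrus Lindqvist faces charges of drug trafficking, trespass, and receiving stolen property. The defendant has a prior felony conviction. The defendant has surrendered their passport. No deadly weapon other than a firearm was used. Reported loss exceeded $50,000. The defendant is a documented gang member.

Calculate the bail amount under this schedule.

$403538

Base amounts from the schedule: drug trafficking $273400; trespass $4000; receiving stolen property $30550.
Stacking rule: sum of all bases. $273400 + $4000 + $30550 = $307950.
Loss or damage exceeded $50,000 (+40%): $307950 × 1.4 = $431130.
Defendant has surrendered passport (−35%): $431130 × 0.65 = $280234.50.
Defendant is a documented gang member (+20%): $280234.50 × 1.2 = $336281.40.
Any prior felony conviction (+20%): $336281.40 × 1.2 = $403537.68.
$403537.68 is at or above the $8500 minimum.
Rounded to the nearest dollar: $403538.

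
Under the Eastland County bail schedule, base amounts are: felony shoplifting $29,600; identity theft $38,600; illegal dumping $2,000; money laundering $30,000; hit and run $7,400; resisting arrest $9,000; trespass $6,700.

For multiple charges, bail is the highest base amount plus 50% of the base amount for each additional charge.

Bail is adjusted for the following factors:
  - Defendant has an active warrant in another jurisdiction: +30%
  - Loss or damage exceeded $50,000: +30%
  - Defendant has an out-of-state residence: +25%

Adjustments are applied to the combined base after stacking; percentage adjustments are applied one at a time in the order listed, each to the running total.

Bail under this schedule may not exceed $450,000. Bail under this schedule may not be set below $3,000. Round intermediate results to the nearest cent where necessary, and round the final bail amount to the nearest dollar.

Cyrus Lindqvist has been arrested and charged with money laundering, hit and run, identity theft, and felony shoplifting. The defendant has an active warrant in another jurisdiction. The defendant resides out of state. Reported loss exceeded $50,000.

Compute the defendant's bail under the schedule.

Base amounts from the schedule: money laundering $30,000; hit and run $7,400; identity theft $38,600; felony shoplifting $29,600.
Stacking rule: highest base plus 50% of each additional charge. Highest is identity theft at $38,600. Additional: $30,000 × 50% = $15,000; $7,400 × 50% = $3,700; $29,600 × 50% = $14,800. Combined base = $38,600 + $33,500 = $72,100.
Defendant has an active warrant in another jurisdiction (+30%): $72,100 × 1.3 = $93,730.
Loss or damage exceeded $50,000 (+30%): $93,730 × 1.3 = $121,849.
Defendant has an out-of-state residence (+25%): $121,849 × 1.25 = $152,311.25.
$152,311.25 is within the $450,000 maximum.
$152,311.25 is at or above the $3,000 minimum.
Rounded to the nearest dollar: $152,311.

$152,311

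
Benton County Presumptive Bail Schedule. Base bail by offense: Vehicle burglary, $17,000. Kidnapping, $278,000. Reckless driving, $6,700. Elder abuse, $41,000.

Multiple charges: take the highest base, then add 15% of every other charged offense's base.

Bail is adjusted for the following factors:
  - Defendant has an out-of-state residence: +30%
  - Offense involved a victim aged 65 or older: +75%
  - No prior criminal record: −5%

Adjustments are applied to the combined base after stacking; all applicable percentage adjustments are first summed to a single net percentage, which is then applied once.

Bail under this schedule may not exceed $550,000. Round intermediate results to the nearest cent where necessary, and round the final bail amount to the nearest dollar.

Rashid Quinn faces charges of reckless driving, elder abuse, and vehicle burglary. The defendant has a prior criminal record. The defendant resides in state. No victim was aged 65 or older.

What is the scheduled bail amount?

Base amounts from the schedule: reckless driving $6,700; elder abuse $41,000; vehicle burglary $17,000.
Stacking rule: highest base plus 15% of each additional charge. Highest is elder abuse at $41,000. Additional: $6,700 × 15% = $1,005; $17,000 × 15% = $2,550. Combined base = $41,000 + $3,555 = $44,555.
No adjustment factors apply to this defendant.
$44,555 is within the $550,000 maximum.

$44,555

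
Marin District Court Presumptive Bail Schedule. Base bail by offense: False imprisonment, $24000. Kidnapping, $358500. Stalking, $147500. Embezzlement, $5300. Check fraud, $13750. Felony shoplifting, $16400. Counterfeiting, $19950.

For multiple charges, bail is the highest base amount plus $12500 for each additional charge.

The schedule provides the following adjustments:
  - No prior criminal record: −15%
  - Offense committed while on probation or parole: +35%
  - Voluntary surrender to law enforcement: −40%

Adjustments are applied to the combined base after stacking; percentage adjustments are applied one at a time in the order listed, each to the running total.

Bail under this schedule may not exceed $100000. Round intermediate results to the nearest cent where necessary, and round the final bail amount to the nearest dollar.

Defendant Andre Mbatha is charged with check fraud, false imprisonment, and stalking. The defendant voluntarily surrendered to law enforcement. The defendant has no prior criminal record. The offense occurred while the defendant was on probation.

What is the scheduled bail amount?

$100000

Base amounts from the schedule: check fraud $13750; false imprisonment $24000; stalking $147500.
Stacking rule: highest base plus $12500 per additional charge. Highest is stalking at $147500; 2 additional charges → +$25000. Combined base = $172500.
No prior criminal record (−15%): $172500 × 0.85 = $146625.
Offense committed while on probation or parole (+35%): $146625 × 1.35 = $197943.75.
Voluntary surrender to law enforcement (−40%): $197943.75 × 0.6 = $118766.25.
Result $118766.25 exceeds the maximum of $100000; bail is capped at $100000.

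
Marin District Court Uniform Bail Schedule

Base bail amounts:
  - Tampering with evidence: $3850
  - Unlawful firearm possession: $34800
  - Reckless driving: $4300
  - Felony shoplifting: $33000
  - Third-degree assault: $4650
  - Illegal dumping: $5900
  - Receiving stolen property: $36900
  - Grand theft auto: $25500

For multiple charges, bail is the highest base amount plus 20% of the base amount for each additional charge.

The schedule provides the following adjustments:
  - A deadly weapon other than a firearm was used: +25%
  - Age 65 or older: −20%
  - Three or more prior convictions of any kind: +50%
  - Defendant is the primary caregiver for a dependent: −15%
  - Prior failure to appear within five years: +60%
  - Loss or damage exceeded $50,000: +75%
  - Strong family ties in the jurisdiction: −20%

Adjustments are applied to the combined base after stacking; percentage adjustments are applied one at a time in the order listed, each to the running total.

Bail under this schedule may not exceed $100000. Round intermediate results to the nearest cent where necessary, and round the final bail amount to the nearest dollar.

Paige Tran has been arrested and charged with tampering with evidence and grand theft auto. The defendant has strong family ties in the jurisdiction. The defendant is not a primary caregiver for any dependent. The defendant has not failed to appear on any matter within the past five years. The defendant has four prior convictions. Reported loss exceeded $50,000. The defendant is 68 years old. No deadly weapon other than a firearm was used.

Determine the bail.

$44134

Base amounts from the schedule: tampering with evidence $3850; grand theft auto $25500.
Stacking rule: highest base plus 20% of each additional charge. Highest is grand theft auto at $25500. Additional: $3850 × 20% = $770. Combined base = $25500 + $770 = $26270.
Age 65 or older (−20%): $26270 × 0.8 = $21016.
Three or more prior convictions of any kind (+50%): $21016 × 1.5 = $31524.
Loss or damage exceeded $50,000 (+75%): $31524 × 1.75 = $55167.
Strong family ties in the jurisdiction (−20%): $55167 × 0.8 = $44133.60.
$44133.60 is within the $100000 maximum.
Rounded to the nearest dollar: $44134.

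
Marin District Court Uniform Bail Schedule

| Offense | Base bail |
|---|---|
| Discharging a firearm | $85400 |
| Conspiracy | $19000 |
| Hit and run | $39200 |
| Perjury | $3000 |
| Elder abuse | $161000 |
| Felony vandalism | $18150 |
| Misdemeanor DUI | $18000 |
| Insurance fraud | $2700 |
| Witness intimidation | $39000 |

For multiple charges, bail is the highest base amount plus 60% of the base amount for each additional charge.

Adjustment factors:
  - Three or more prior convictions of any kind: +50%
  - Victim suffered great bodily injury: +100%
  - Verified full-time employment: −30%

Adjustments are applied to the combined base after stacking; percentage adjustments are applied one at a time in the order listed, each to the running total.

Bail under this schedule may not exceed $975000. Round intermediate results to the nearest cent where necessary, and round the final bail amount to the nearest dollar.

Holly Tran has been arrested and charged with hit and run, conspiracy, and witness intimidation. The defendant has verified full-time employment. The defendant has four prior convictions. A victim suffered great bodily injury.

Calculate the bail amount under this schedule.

$155400

Base amounts from the schedule: hit and run $39200; conspiracy $19000; witness intimidation $39000.
Stacking rule: highest base plus 60% of each additional charge. Highest is hit and run at $39200. Additional: $19000 × 60% = $11400; $39000 × 60% = $23400. Combined base = $39200 + $34800 = $74000.
Three or more prior convictions of any kind (+50%): $74000 × 1.5 = $111000.
Victim suffered great bodily injury (+100%): $111000 × 2 = $222000.
Verified full-time employment (−30%): $222000 × 0.7 = $155400.
$155400 is within the $975000 maximum.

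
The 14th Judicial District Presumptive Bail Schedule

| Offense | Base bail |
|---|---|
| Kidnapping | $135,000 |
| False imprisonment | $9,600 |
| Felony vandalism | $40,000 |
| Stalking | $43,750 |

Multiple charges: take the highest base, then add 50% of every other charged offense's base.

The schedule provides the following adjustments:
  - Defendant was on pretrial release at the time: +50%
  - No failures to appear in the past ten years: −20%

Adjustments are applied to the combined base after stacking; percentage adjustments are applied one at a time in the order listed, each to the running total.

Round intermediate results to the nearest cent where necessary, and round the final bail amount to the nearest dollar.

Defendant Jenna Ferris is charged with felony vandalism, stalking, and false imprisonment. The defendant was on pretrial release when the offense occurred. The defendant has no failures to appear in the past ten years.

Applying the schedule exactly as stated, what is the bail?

$82,260

Base amounts from the schedule: felony vandalism $40,000; stalking $43,750; false imprisonment $9,600.
Stacking rule: highest base plus 50% of each additional charge. Highest is stalking at $43,750. Additional: $40,000 × 50% = $20,000; $9,600 × 50% = $4,800. Combined base = $43,750 + $24,800 = $68,550.
Defendant was on pretrial release at the time (+50%): $68,550 × 1.5 = $102,825.
No failures to appear in the past ten years (−20%): $102,825 × 0.8 = $82,260.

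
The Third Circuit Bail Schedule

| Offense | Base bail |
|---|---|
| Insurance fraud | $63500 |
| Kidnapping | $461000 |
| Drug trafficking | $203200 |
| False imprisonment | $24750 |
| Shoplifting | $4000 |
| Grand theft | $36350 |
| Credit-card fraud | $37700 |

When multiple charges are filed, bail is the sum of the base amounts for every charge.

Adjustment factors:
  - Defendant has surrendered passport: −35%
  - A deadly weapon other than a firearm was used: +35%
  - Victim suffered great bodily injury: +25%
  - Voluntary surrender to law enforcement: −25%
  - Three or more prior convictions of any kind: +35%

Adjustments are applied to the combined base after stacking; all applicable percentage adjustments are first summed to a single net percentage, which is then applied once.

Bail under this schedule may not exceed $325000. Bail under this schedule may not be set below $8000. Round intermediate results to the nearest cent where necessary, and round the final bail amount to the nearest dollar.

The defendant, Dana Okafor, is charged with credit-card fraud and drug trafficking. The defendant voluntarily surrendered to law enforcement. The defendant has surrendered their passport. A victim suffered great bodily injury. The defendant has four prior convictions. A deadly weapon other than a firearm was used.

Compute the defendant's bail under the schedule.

$325000

Base amounts from the schedule: credit-card fraud $37700; drug trafficking $203200.
Stacking rule: sum of all bases. $37700 + $203200 = $240900.
Net percentage adjustment: −35% +35% +25% −25% +35% = +35%. $240900 × 1.35 = $325215.
Result $325215 exceeds the maximum of $325000; bail is capped at $325000.
$325000 is at or above the $8000 minimum.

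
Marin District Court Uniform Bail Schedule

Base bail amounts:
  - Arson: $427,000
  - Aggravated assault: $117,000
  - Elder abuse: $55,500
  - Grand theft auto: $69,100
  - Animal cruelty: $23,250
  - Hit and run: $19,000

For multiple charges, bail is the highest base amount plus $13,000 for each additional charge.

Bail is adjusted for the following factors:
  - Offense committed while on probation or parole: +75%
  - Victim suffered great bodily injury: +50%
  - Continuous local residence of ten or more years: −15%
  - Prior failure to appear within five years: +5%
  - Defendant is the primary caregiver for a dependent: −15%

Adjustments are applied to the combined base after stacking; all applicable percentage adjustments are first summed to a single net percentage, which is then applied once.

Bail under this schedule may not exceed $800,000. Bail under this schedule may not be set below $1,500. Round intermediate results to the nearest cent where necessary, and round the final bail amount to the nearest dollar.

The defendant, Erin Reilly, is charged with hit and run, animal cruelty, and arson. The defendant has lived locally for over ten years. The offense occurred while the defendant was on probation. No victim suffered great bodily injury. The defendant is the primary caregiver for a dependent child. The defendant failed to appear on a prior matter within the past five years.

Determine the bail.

Base amounts from the schedule: hit and run $19,000; animal cruelty $23,250; arson $427,000.
Stacking rule: highest base plus $13,000 per additional charge. Highest is arson at $427,000; 2 additional charges → +$26,000. Combined base = $453,000.
Net percentage adjustment: +75% −15% +5% −15% = +50%. $453,000 × 1.5 = $679,500.
$679,500 is within the $800,000 maximum.
$679,500 is at or above the $1,500 minimum.

$679,500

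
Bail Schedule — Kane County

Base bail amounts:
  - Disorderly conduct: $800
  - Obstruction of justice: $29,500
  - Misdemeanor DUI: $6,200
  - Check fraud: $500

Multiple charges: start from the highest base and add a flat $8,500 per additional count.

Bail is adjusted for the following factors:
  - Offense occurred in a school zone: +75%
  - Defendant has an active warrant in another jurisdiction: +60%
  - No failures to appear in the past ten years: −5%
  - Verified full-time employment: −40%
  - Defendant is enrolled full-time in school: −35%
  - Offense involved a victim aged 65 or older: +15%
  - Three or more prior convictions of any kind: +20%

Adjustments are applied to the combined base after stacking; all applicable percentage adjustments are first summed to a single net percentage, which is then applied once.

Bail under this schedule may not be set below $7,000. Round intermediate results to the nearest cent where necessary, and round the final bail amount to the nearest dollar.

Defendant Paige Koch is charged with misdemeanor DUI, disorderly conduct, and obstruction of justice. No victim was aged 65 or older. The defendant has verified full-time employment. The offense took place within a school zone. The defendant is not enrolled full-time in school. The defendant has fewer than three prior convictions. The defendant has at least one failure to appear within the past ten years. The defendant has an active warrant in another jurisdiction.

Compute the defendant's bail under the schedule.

$90,675

Base amounts from the schedule: misdemeanor DUI $6,200; disorderly conduct $800; obstruction of justice $29,500.
Stacking rule: highest base plus $8,500 per additional charge. Highest is obstruction of justice at $29,500; 2 additional charges → +$17,000. Combined base = $46,500.
Net percentage adjustment: +75% +60% −40% = +95%. $46,500 × 1.95 = $90,675.
$90,675 is at or above the $7,000 minimum.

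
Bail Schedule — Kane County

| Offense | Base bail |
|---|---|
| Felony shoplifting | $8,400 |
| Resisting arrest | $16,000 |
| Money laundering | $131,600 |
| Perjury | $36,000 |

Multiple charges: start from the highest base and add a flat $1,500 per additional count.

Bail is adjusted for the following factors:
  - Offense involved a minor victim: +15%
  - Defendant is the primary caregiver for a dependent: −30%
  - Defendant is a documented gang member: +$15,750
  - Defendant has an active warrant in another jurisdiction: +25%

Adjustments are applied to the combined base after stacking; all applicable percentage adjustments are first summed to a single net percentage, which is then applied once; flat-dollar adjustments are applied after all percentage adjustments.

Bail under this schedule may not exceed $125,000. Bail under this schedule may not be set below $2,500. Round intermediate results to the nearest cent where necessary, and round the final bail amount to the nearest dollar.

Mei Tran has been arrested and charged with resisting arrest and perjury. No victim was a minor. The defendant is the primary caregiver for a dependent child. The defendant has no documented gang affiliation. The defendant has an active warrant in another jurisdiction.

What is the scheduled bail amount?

Base amounts from the schedule: resisting arrest $16,000; perjury $36,000.
Stacking rule: highest base plus $1,500 per additional charge. Highest is perjury at $36,000; 1 additional charge → +$1,500. Combined base = $37,500.
Net percentage adjustment: −30% +25% = −5%. $37,500 × 0.95 = $35,625.
$35,625 is within the $125,000 maximum.
$35,625 is at or above the $2,500 minimum.

$35,625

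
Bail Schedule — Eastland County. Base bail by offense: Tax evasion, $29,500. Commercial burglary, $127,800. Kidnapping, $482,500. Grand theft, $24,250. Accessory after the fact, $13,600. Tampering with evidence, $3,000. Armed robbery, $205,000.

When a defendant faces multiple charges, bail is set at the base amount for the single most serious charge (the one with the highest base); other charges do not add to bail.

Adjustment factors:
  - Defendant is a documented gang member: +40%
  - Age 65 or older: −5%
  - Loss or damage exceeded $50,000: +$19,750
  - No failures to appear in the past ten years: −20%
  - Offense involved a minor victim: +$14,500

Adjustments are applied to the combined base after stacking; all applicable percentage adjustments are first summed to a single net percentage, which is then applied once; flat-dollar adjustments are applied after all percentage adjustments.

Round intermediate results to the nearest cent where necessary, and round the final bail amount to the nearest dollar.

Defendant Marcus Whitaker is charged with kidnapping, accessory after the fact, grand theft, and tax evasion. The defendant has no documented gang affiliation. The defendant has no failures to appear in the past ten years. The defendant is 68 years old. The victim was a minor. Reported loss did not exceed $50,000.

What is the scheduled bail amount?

Base amounts from the schedule: kidnapping $482,500; accessory after the fact $13,600; grand theft $24,250; tax evasion $29,500.
Stacking rule: use the highest base only. Highest is kidnapping at $482,500. Combined base = $482,500.
Net percentage adjustment: −5% −20% = −25%. $482,500 × 0.75 = $361,875.
Offense involved a minor victim (+$14,500 flat): $361,875 + $14,500 = $376,375.

$376,375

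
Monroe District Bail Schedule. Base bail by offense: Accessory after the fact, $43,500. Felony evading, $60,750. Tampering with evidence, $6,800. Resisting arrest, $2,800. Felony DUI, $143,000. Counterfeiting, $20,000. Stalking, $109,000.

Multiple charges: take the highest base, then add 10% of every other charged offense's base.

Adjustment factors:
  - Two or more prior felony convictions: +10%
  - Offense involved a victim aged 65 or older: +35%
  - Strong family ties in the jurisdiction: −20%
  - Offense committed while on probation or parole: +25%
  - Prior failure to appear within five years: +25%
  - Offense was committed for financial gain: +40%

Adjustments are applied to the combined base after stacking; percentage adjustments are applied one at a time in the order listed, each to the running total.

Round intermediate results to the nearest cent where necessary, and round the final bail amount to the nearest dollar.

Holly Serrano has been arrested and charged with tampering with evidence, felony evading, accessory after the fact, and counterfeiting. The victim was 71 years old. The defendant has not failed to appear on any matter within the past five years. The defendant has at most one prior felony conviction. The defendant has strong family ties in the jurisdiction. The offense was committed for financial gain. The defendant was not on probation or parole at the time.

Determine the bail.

$102,483

Base amounts from the schedule: tampering with evidence $6,800; felony evading $60,750; accessory after the fact $43,500; counterfeiting $20,000.
Stacking rule: highest base plus 10% of each additional charge. Highest is felony evading at $60,750. Additional: $6,800 × 10% = $680; $43,500 × 10% = $4,350; $20,000 × 10% = $2,000. Combined base = $60,750 + $7,030 = $67,780.
Offense involved a victim aged 65 or older (+35%): $67,780 × 1.35 = $91,503.
Strong family ties in the jurisdiction (−20%): $91,503 × 0.8 = $73,202.40.
Offense was committed for financial gain (+40%): $73,202.40 × 1.4 = $102,483.36.
Rounded to the nearest dollar: $102,483.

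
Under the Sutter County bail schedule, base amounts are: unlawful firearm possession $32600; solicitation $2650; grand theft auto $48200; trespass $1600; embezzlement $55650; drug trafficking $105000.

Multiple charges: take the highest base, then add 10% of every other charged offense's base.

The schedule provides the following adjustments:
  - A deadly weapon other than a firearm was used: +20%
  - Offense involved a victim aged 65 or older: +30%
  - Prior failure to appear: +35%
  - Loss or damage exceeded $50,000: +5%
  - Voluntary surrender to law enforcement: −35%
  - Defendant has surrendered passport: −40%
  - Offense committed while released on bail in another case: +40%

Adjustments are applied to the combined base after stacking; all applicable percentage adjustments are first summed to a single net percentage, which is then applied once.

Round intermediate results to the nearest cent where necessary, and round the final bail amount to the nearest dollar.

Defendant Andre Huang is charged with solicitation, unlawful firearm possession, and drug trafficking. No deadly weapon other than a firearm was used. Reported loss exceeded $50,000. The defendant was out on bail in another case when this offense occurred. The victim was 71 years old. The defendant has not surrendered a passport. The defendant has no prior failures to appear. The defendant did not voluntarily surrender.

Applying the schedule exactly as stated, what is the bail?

$189919

Base amounts from the schedule: solicitation $2650; unlawful firearm possession $32600; drug trafficking $105000.
Stacking rule: highest base plus 10% of each additional charge. Highest is drug trafficking at $105000. Additional: $2650 × 10% = $265; $32600 × 10% = $3260. Combined base = $105000 + $3525 = $108525.
Net percentage adjustment: +30% +5% +40% = +75%. $108525 × 1.75 = $189918.75.
Rounded to the nearest dollar: $189919.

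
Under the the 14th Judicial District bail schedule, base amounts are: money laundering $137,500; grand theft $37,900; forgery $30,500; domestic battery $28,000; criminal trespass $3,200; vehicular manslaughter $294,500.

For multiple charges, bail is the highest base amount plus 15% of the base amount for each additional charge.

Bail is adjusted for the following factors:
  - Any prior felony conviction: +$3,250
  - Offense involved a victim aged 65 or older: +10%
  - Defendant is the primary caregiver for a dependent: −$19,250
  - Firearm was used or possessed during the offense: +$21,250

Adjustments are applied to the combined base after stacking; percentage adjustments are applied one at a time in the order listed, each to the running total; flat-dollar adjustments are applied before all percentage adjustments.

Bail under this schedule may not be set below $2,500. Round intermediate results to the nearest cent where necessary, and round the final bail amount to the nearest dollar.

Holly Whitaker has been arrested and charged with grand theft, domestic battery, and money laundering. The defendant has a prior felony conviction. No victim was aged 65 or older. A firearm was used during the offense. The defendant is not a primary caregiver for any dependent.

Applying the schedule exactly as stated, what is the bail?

$171,885

Base amounts from the schedule: grand theft $37,900; domestic battery $28,000; money laundering $137,500.
Stacking rule: highest base plus 15% of each additional charge. Highest is money laundering at $137,500. Additional: $37,900 × 15% = $5,685; $28,000 × 15% = $4,200. Combined base = $137,500 + $9,885 = $147,385.
Any prior felony conviction (+$3,250 flat): $147,385 + $3,250 = $150,635.
Firearm was used or possessed during the offense (+$21,250 flat): $150,635 + $21,250 = $171,885.
$171,885 is at or above the $2,500 minimum.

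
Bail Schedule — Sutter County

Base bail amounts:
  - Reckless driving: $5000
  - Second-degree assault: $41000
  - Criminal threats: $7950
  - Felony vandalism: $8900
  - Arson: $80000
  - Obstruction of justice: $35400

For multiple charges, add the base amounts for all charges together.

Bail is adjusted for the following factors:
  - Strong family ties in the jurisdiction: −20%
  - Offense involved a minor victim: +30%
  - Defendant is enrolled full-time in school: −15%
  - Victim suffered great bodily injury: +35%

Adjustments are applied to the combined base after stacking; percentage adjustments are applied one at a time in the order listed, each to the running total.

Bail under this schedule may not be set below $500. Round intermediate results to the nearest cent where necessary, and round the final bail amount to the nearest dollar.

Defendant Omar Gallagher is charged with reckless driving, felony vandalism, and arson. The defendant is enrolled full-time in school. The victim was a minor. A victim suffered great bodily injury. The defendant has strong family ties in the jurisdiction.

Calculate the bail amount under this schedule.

$112060

Base amounts from the schedule: reckless driving $5000; felony vandalism $8900; arson $80000.
Stacking rule: sum of all bases. $5000 + $8900 + $80000 = $93900.
Strong family ties in the jurisdiction (−20%): $93900 × 0.8 = $75120.
Offense involved a minor victim (+30%): $75120 × 1.3 = $97656.
Defendant is enrolled full-time in school (−15%): $97656 × 0.85 = $83007.60.
Victim suffered great bodily injury (+35%): $83007.60 × 1.35 = $112060.26.
$112060.26 is at or above the $500 minimum.
Rounded to the nearest dollar: $112060.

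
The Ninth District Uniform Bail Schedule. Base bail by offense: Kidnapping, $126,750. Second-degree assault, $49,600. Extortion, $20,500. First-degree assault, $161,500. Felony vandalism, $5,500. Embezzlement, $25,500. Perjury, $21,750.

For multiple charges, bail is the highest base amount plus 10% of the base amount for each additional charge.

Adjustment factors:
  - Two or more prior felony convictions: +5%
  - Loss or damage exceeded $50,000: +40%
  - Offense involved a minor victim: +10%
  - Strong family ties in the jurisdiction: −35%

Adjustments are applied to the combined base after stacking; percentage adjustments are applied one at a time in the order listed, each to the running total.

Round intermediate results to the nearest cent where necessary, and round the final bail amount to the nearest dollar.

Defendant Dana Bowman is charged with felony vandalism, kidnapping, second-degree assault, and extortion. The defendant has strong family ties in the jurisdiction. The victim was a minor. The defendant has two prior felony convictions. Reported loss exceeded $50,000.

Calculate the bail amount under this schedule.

Base amounts from the schedule: felony vandalism $5,500; kidnapping $126,750; second-degree assault $49,600; extortion $20,500.
Stacking rule: highest base plus 10% of each additional charge. Highest is kidnapping at $126,750. Additional: $5,500 × 10% = $550; $49,600 × 10% = $4,960; $20,500 × 10% = $2,050. Combined base = $126,750 + $7,560 = $134,310.
Two or more prior felony convictions (+5%): $134,310 × 1.05 = $141,025.50.
Loss or damage exceeded $50,000 (+40%): $141,025.50 × 1.4 = $197,435.70.
Offense involved a minor victim (+10%): $197,435.70 × 1.1 = $217,179.27.
Strong family ties in the jurisdiction (−35%): $217,179.27 × 0.65 = $141,166.53.
Rounded to the nearest dollar: $141,167.

$141,167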